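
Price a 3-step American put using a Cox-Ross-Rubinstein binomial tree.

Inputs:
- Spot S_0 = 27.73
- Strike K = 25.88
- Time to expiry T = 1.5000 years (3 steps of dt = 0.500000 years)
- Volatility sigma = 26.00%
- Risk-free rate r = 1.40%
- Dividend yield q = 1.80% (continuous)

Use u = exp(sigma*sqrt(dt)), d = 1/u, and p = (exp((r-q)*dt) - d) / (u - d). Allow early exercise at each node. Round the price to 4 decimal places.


dt = T/N = 0.500000
u = exp(sigma*sqrt(dt)) = 1.201833; d = 1/u = 0.832062
p = (exp((r-q)*dt) - d) / (u - d) = 0.448764
Discount per step: exp(-r*dt) = 0.993024
Stock lattice S(k, i) with i counting down-moves:
  k=0: S(0,0) = 27.7300
  k=1: S(1,0) = 33.3268; S(1,1) = 23.0731
  k=2: S(2,0) = 40.0533; S(2,1) = 27.7300; S(2,2) = 19.1983
  k=3: S(3,0) = 48.1373; S(3,1) = 33.3268; S(3,2) = 23.0731; S(3,3) = 15.9741
Terminal payoffs V(N, i) = max(K - S_T, 0):
  V(3,0) = 0.000000; V(3,1) = 0.000000; V(3,2) = 2.806908; V(3,3) = 9.905854
Backward induction: V(k, i) = exp(-r*dt) * [p * V(k+1, i) + (1-p) * V(k+1, i+1)]; then take max(V_cont, immediate exercise) for American.
  V(2,0) = exp(-r*dt) * [p*0.000000 + (1-p)*0.000000] = 0.000000; exercise = 0.000000; V(2,0) = max -> 0.000000
  V(2,1) = exp(-r*dt) * [p*0.000000 + (1-p)*2.806908] = 1.536476; exercise = 0.000000; V(2,1) = max -> 1.536476
  V(2,2) = exp(-r*dt) * [p*2.806908 + (1-p)*9.905854] = 6.673228; exercise = 6.681746; V(2,2) = max -> 6.681746
  V(1,0) = exp(-r*dt) * [p*0.000000 + (1-p)*1.536476] = 0.841053; exercise = 0.000000; V(1,0) = max -> 0.841053
  V(1,1) = exp(-r*dt) * [p*1.536476 + (1-p)*6.681746] = 4.342233; exercise = 2.806908; V(1,1) = max -> 4.342233
  V(0,0) = exp(-r*dt) * [p*0.841053 + (1-p)*4.342233] = 2.751701; exercise = 0.000000; V(0,0) = max -> 2.751701

Answer: Price = V(0,0) = 2.7517


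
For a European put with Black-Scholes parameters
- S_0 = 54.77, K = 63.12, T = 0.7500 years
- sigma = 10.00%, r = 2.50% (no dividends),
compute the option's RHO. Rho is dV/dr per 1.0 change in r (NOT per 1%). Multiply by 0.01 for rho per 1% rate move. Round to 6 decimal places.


Answer: Rho = -43.142182

Derivation:
d1 = -1.3786556055; d2 = -1.4652581459
phi(d1) = 0.1542340273; exp(-qT) = 1.0000000000; exp(-rT) = 0.9814246877
N(-d2) = 0.9285747495
Rho = -K*T*exp(-rT)*N(-d2) = -63.1200 * 0.7500 * 0.9814246877 * 0.9285747495 = -43.142182


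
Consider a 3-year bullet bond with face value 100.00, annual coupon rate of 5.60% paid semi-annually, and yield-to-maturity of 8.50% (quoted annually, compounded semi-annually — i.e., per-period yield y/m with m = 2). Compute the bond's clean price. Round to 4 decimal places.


Answer: Price = 92.4604

Derivation:
Coupon per period c = face * coupon_rate / m = 2.800000
Periods per year m = 2; per-period yield y/m = 0.042500
Number of cashflows N = 6
Cashflows (t years, CF_t, discount factor 1/(1+y/m)^(m*t), PV):
  t = 0.5000: CF_t = 2.800000, DF = 0.959233, PV = 2.685851
  t = 1.0000: CF_t = 2.800000, DF = 0.920127, PV = 2.576356
  t = 1.5000: CF_t = 2.800000, DF = 0.882616, PV = 2.471325
  t = 2.0000: CF_t = 2.800000, DF = 0.846634, PV = 2.370575
  t = 2.5000: CF_t = 2.800000, DF = 0.812119, PV = 2.273933
  t = 3.0000: CF_t = 102.800000, DF = 0.779011, PV = 80.082336
Price P = sum_t PV_t = 92.460377


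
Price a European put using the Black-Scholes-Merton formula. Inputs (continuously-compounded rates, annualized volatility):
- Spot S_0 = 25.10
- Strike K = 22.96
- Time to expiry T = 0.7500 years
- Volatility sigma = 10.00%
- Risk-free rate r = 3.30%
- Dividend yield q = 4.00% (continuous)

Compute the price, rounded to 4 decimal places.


d1 = (ln(S/K) + (r - q + 0.5*sigma^2) * T) / (sigma * sqrt(T)) = 1.01168250
d2 = d1 - sigma * sqrt(T) = 0.92507996
exp(-rT) = 0.97555377; exp(-qT) = 0.97044553
P = K * exp(-rT) * N(-d2) - S_0 * exp(-qT) * N(-d1)
N(-d1) = 0.15584494; N(-d2) = 0.17746216
P = 22.9600 * 0.97555377 * 0.17746216 - 25.1000 * 0.97044553 * 0.15584494 = 0.1788

Answer: Price = 0.1788


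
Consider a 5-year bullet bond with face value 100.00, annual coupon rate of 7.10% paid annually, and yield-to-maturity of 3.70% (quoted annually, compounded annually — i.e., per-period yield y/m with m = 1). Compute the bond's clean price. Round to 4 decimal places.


Coupon per period c = face * coupon_rate / m = 7.100000
Periods per year m = 1; per-period yield y/m = 0.037000
Number of cashflows N = 5
Cashflows (t years, CF_t, discount factor 1/(1+y/m)^(m*t), PV):
  t = 1.0000: CF_t = 7.100000, DF = 0.964320, PV = 6.846673
  t = 2.0000: CF_t = 7.100000, DF = 0.929913, PV = 6.602385
  t = 3.0000: CF_t = 7.100000, DF = 0.896734, PV = 6.366813
  t = 4.0000: CF_t = 7.100000, DF = 0.864739, PV = 6.139646
  t = 5.0000: CF_t = 107.100000, DF = 0.833885, PV = 89.309095
Price P = sum_t PV_t = 115.264612

Answer: Price = 115.2646


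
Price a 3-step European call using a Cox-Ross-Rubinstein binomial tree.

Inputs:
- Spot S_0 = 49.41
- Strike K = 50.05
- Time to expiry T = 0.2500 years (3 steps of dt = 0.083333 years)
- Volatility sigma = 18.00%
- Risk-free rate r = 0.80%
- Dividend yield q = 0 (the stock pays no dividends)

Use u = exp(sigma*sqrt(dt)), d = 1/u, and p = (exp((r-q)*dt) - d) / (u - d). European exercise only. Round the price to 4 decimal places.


dt = T/N = 0.083333
u = exp(sigma*sqrt(dt)) = 1.053335; d = 1/u = 0.949365
p = (exp((r-q)*dt) - d) / (u - d) = 0.493427
Discount per step: exp(-r*dt) = 0.999334
Stock lattice S(k, i) with i counting down-moves:
  k=0: S(0,0) = 49.4100
  k=1: S(1,0) = 52.0453; S(1,1) = 46.9081
  k=2: S(2,0) = 54.8211; S(2,1) = 49.4100; S(2,2) = 44.5330
  k=3: S(3,0) = 57.7450; S(3,1) = 52.0453; S(3,2) = 46.9081; S(3,3) = 42.2781
Terminal payoffs V(N, i) = max(S_T - K, 0):
  V(3,0) = 7.695037; V(3,1) = 1.995293; V(3,2) = 0.000000; V(3,3) = 0.000000
Backward induction: V(k, i) = exp(-r*dt) * [p * V(k+1, i) + (1-p) * V(k+1, i+1)].
  V(2,0) = exp(-r*dt) * [p*7.695037 + (1-p)*1.995293] = 4.804495
  V(2,1) = exp(-r*dt) * [p*1.995293 + (1-p)*0.000000] = 0.983875
  V(2,2) = exp(-r*dt) * [p*0.000000 + (1-p)*0.000000] = 0.000000
  V(1,0) = exp(-r*dt) * [p*4.804495 + (1-p)*0.983875] = 2.867159
  V(1,1) = exp(-r*dt) * [p*0.983875 + (1-p)*0.000000] = 0.485147
  V(0,0) = exp(-r*dt) * [p*2.867159 + (1-p)*0.485147] = 1.659389

Answer: Price = V(0,0) = 1.6594


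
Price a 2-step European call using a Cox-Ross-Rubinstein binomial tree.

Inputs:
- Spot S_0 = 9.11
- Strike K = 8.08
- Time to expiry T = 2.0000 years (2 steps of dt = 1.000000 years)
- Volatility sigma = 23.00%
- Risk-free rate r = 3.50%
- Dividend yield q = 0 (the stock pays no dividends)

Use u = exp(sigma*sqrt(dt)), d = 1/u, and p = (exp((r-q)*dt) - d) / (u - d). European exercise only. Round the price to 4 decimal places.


dt = T/N = 1.000000
u = exp(sigma*sqrt(dt)) = 1.258600; d = 1/u = 0.794534
p = (exp((r-q)*dt) - d) / (u - d) = 0.519508
Discount per step: exp(-r*dt) = 0.965605
Stock lattice S(k, i) with i counting down-moves:
  k=0: S(0,0) = 9.1100
  k=1: S(1,0) = 11.4658; S(1,1) = 7.2382
  k=2: S(2,0) = 14.4309; S(2,1) = 9.1100; S(2,2) = 5.7510
Terminal payoffs V(N, i) = max(S_T - K, 0):
  V(2,0) = 6.350914; V(2,1) = 1.030000; V(2,2) = 0.000000
Backward induction: V(k, i) = exp(-r*dt) * [p * V(k+1, i) + (1-p) * V(k+1, i+1)].
  V(1,0) = exp(-r*dt) * [p*6.350914 + (1-p)*1.030000] = 3.663754
  V(1,1) = exp(-r*dt) * [p*1.030000 + (1-p)*0.000000] = 0.516689
  V(0,0) = exp(-r*dt) * [p*3.663754 + (1-p)*0.516689] = 2.077610

Answer: Price = V(0,0) = 2.0776


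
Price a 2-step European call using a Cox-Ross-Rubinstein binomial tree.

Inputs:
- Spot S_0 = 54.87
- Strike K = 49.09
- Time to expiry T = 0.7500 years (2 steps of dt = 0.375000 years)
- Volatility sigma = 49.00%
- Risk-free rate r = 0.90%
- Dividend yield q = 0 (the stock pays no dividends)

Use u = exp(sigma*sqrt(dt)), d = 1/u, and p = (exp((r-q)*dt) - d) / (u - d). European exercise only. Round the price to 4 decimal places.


Answer: Price = V(0,0) = 12.2121

Derivation:
dt = T/N = 0.375000
u = exp(sigma*sqrt(dt)) = 1.349943; d = 1/u = 0.740772
p = (exp((r-q)*dt) - d) / (u - d) = 0.431092
Discount per step: exp(-r*dt) = 0.996631
Stock lattice S(k, i) with i counting down-moves:
  k=0: S(0,0) = 54.8700
  k=1: S(1,0) = 74.0714; S(1,1) = 40.6462
  k=2: S(2,0) = 99.9922; S(2,1) = 54.8700; S(2,2) = 30.1095
Terminal payoffs V(N, i) = max(S_T - K, 0):
  V(2,0) = 50.902156; V(2,1) = 5.780000; V(2,2) = 0.000000
Backward induction: V(k, i) = exp(-r*dt) * [p * V(k+1, i) + (1-p) * V(k+1, i+1)].
  V(1,0) = exp(-r*dt) * [p*50.902156 + (1-p)*5.780000] = 25.146781
  V(1,1) = exp(-r*dt) * [p*5.780000 + (1-p)*0.000000] = 2.483316
  V(0,0) = exp(-r*dt) * [p*25.146781 + (1-p)*2.483316] = 12.212066


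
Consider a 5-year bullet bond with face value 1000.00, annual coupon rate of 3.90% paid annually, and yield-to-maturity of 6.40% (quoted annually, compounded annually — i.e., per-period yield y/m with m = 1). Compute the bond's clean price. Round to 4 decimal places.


Answer: Price = 895.8270

Derivation:
Coupon per period c = face * coupon_rate / m = 39.000000
Periods per year m = 1; per-period yield y/m = 0.064000
Number of cashflows N = 5
Cashflows (t years, CF_t, discount factor 1/(1+y/m)^(m*t), PV):
  t = 1.0000: CF_t = 39.000000, DF = 0.939850, PV = 36.654135
  t = 2.0000: CF_t = 39.000000, DF = 0.883317, PV = 34.449375
  t = 3.0000: CF_t = 39.000000, DF = 0.830185, PV = 32.377232
  t = 4.0000: CF_t = 39.000000, DF = 0.780249, PV = 30.429730
  t = 5.0000: CF_t = 1039.000000, DF = 0.733317, PV = 761.916551
Price P = sum_t PV_t = 895.827024


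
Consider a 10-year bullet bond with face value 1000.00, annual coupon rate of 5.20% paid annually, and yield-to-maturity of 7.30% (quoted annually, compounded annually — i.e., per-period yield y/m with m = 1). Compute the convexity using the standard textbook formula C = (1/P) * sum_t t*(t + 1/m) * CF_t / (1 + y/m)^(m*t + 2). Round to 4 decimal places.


Answer: Convexity = 68.8918

Derivation:
Coupon per period c = face * coupon_rate / m = 52.000000
Periods per year m = 1; per-period yield y/m = 0.073000
Number of cashflows N = 10
Cashflows (t years, CF_t, discount factor 1/(1+y/m)^(m*t), PV):
  t = 1.0000: CF_t = 52.000000, DF = 0.931966, PV = 48.462255
  t = 2.0000: CF_t = 52.000000, DF = 0.868561, PV = 45.165196
  t = 3.0000: CF_t = 52.000000, DF = 0.809470, PV = 42.092447
  t = 4.0000: CF_t = 52.000000, DF = 0.754399, PV = 39.228749
  t = 5.0000: CF_t = 52.000000, DF = 0.703075, PV = 36.559878
  t = 6.0000: CF_t = 52.000000, DF = 0.655242, PV = 34.072579
  t = 7.0000: CF_t = 52.000000, DF = 0.610663, PV = 31.754501
  t = 8.0000: CF_t = 52.000000, DF = 0.569118, PV = 29.594129
  t = 9.0000: CF_t = 52.000000, DF = 0.530399, PV = 27.580736
  t = 10.0000: CF_t = 1052.000000, DF = 0.494314, PV = 520.018172
Price P = sum_t PV_t = 854.528642
Convexity numerator sum_t t*(t + 1/m) * CF_t / (1+y/m)^(m*t + 2):
  t = 1.0000: term = 84.184895
  t = 2.0000: term = 235.372492
  t = 3.0000: term = 438.718532
  t = 4.0000: term = 681.451587
  t = 5.0000: term = 952.635024
  t = 6.0000: term = 1242.953433
  t = 7.0000: term = 1544.521197
  t = 8.0000: term = 1850.711060
  t = 9.0000: term = 2156.000769
  t = 10.0000: term = 49683.451822
Convexity = (1/P) * sum = 58870.000812 / 854.528642 = 68.891782


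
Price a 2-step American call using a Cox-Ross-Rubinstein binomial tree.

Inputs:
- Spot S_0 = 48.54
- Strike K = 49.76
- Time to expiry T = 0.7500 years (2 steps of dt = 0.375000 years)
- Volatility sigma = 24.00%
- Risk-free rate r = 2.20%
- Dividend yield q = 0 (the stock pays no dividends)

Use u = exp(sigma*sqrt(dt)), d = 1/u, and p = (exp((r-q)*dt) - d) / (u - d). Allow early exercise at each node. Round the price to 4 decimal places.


dt = T/N = 0.375000
u = exp(sigma*sqrt(dt)) = 1.158319; d = 1/u = 0.863320
p = (exp((r-q)*dt) - d) / (u - d) = 0.491406
Discount per step: exp(-r*dt) = 0.991784
Stock lattice S(k, i) with i counting down-moves:
  k=0: S(0,0) = 48.5400
  k=1: S(1,0) = 56.2248; S(1,1) = 41.9056
  k=2: S(2,0) = 65.1262; S(2,1) = 48.5400; S(2,2) = 36.1779
Terminal payoffs V(N, i) = max(S_T - K, 0):
  V(2,0) = 15.366203; V(2,1) = 0.000000; V(2,2) = 0.000000
Backward induction: V(k, i) = exp(-r*dt) * [p * V(k+1, i) + (1-p) * V(k+1, i+1)]; then take max(V_cont, immediate exercise) for American.
  V(1,0) = exp(-r*dt) * [p*15.366203 + (1-p)*0.000000] = 7.488998; exercise = 6.464780; V(1,0) = max -> 7.488998
  V(1,1) = exp(-r*dt) * [p*0.000000 + (1-p)*0.000000] = 0.000000; exercise = 0.000000; V(1,1) = max -> 0.000000
  V(0,0) = exp(-r*dt) * [p*7.488998 + (1-p)*0.000000] = 3.649900; exercise = 0.000000; V(0,0) = max -> 3.649900

Answer: Price = V(0,0) = 3.6499


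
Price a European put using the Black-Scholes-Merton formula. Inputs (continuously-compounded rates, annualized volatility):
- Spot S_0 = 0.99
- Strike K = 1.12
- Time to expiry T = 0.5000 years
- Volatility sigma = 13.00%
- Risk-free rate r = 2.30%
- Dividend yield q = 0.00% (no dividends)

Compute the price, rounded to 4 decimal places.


d1 = (ln(S/K) + (r - q + 0.5*sigma^2) * T) / (sigma * sqrt(T)) = -1.17112136
d2 = d1 - sigma * sqrt(T) = -1.26304524
exp(-rT) = 0.98856587; exp(-qT) = 1.00000000
P = K * exp(-rT) * N(-d2) - S_0 * exp(-qT) * N(-d1)
N(-d1) = 0.87922500; N(-d2) = 0.89671354
P = 1.1200 * 0.98856587 * 0.89671354 - 0.9900 * 1.00000000 * 0.87922500 = 0.1224

Answer: Price = 0.1224


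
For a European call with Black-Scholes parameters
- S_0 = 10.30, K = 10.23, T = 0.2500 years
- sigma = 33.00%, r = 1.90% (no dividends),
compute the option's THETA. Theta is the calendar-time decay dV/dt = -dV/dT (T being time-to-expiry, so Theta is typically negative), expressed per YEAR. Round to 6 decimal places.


d1 = 0.1526170623; d2 = -0.0123829377
phi(d1) = 0.3943231544; exp(-qT) = 1.0000000000; exp(-rT) = 0.9952612634
Theta = -S*exp(-qT)*phi(d1)*sigma/(2*sqrt(T)) - r*K*exp(-rT)*N(d2) + q*S*exp(-qT)*N(d1)
N(d1) = 0.5606498656; N(d2) = 0.4950600488; sqrt(T) = 0.5000000000
Term 1 = -10.3000 * 1.0000000000 * 0.3943231544 * 0.3300 / (2 * 0.5000000000) = -1.3403044018
Term 2 = -0.0190 * 10.2300 * 0.9952612634 * 0.4950600488 = -0.0957688376
Term 3 = 0 (no dividend yield, q = 0)
Theta = -1.3403044018 + (-0.0957688376) + (0.0000000000) = -1.436073

Answer: Theta = -1.436073


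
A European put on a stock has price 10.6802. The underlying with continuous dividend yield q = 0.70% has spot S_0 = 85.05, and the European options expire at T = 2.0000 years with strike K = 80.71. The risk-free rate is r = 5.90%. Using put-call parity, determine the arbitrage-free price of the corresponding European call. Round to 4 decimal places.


Put-call parity: C - P = S_0 * exp(-qT) - K * exp(-rT).
S_0 * exp(-qT) = 85.0500 * 0.98609754 = 83.86759614
K * exp(-rT) = 80.7100 * 0.88869605 = 71.72665841
C = P + S*exp(-qT) - K*exp(-rT)
C = 10.6802 + 83.86759614 - 71.72665841 = 22.8211

Answer: Call price = 22.8211


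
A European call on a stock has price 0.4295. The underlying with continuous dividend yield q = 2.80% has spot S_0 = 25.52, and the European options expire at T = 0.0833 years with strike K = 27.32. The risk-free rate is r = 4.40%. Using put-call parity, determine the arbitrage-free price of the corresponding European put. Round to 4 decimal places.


Answer: Put price = 2.1890

Derivation:
Put-call parity: C - P = S_0 * exp(-qT) - K * exp(-rT).
S_0 * exp(-qT) = 25.5200 * 0.99767032 = 25.46054651
K * exp(-rT) = 27.3200 * 0.99634151 = 27.22005002
P = C - S*exp(-qT) + K*exp(-rT)
P = 0.4295 - 25.46054651 + 27.22005002 = 2.1890


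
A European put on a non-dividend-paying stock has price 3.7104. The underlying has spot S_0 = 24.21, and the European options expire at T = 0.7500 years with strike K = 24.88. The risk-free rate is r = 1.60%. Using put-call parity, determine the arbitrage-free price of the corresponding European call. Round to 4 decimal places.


Put-call parity: C - P = S_0 * exp(-qT) - K * exp(-rT).
S_0 * exp(-qT) = 24.2100 * 1.00000000 = 24.21000000
K * exp(-rT) = 24.8800 * 0.98807171 = 24.58322422
C = P + S*exp(-qT) - K*exp(-rT)
C = 3.7104 + 24.21000000 - 24.58322422 = 3.3372

Answer: Call price = 3.3372


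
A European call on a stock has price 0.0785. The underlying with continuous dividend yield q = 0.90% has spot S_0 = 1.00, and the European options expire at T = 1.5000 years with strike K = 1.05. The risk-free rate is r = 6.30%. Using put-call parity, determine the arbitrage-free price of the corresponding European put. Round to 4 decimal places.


Put-call parity: C - P = S_0 * exp(-qT) - K * exp(-rT).
S_0 * exp(-qT) = 1.0000 * 0.98659072 = 0.98659072
K * exp(-rT) = 1.0500 * 0.90982773 = 0.95531912
P = C - S*exp(-qT) + K*exp(-rT)
P = 0.0785 - 0.98659072 + 0.95531912 = 0.0472

Answer: Put price = 0.0472


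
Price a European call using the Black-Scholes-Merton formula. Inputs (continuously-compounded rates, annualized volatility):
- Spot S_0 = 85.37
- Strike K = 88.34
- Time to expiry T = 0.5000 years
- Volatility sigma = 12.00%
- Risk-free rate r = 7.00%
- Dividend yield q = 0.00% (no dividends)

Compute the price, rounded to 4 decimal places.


d1 = (ln(S/K) + (r - q + 0.5*sigma^2) * T) / (sigma * sqrt(T)) = 0.05187506
d2 = d1 - sigma * sqrt(T) = -0.03297775
exp(-rT) = 0.96560542; exp(-qT) = 1.00000000
C = S_0 * exp(-qT) * N(d1) - K * exp(-rT) * N(d2)
N(d1) = 0.52068588; N(d2) = 0.48684616
C = 85.3700 * 1.00000000 * 0.52068588 - 88.3400 * 0.96560542 * 0.48684616 = 2.9222

Answer: Price = 2.9222


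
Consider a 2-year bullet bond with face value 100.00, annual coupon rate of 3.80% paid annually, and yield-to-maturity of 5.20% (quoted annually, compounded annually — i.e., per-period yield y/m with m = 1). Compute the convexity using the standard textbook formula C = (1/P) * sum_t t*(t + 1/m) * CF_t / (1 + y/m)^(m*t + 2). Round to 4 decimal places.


Answer: Convexity = 5.2875

Derivation:
Coupon per period c = face * coupon_rate / m = 3.800000
Periods per year m = 1; per-period yield y/m = 0.052000
Number of cashflows N = 2
Cashflows (t years, CF_t, discount factor 1/(1+y/m)^(m*t), PV):
  t = 1.0000: CF_t = 3.800000, DF = 0.950570, PV = 3.612167
  t = 2.0000: CF_t = 103.800000, DF = 0.903584, PV = 93.792017
Price P = sum_t PV_t = 97.404184
Convexity numerator sum_t t*(t + 1/m) * CF_t / (1+y/m)^(m*t + 2):
  t = 1.0000: term = 6.527793
  t = 2.0000: term = 508.493780
Convexity = (1/P) * sum = 515.021573 / 97.404184 = 5.287469


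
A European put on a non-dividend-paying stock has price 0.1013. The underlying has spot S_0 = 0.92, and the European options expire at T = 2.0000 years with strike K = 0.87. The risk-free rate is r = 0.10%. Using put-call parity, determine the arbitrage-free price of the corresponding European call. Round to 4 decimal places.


Answer: Call price = 0.1530

Derivation:
Put-call parity: C - P = S_0 * exp(-qT) - K * exp(-rT).
S_0 * exp(-qT) = 0.9200 * 1.00000000 = 0.92000000
K * exp(-rT) = 0.8700 * 0.99800200 = 0.86826174
C = P + S*exp(-qT) - K*exp(-rT)
C = 0.1013 + 0.92000000 - 0.86826174 = 0.1530


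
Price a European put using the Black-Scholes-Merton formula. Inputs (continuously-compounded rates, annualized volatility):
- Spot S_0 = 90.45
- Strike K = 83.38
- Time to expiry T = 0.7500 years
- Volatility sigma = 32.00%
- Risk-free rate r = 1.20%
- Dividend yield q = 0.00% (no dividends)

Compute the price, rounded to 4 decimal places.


Answer: Price = 6.1280

Derivation:
d1 = (ln(S/K) + (r - q + 0.5*sigma^2) * T) / (sigma * sqrt(T)) = 0.46472633
d2 = d1 - sigma * sqrt(T) = 0.18759820
exp(-rT) = 0.99104038; exp(-qT) = 1.00000000
P = K * exp(-rT) * N(-d2) - S_0 * exp(-qT) * N(-d1)
N(-d1) = 0.32106372; N(-d2) = 0.42559582
P = 83.3800 * 0.99104038 * 0.42559582 - 90.4500 * 1.00000000 * 0.32106372 = 6.1280


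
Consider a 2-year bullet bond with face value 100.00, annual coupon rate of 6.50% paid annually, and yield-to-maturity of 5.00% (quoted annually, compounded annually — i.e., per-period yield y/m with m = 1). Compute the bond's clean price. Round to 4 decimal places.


Coupon per period c = face * coupon_rate / m = 6.500000
Periods per year m = 1; per-period yield y/m = 0.050000
Number of cashflows N = 2
Cashflows (t years, CF_t, discount factor 1/(1+y/m)^(m*t), PV):
  t = 1.0000: CF_t = 6.500000, DF = 0.952381, PV = 6.190476
  t = 2.0000: CF_t = 106.500000, DF = 0.907029, PV = 96.598639
Price P = sum_t PV_t = 102.789116

Answer: Price = 102.7891


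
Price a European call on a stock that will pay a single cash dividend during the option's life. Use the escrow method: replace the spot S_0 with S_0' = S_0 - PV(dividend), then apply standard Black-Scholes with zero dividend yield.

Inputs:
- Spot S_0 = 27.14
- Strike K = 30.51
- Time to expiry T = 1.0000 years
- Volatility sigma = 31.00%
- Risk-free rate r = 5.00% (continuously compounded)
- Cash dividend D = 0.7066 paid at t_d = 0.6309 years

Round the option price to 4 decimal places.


PV(D) = D * exp(-r * t_d) = 0.7066 * 0.96894735 = 0.68465820
S_0' = S_0 - PV(D) = 27.1400 - 0.68465820 = 26.45534180
d1 = (ln(S_0'/K) + (r + sigma^2/2)*T) / (sigma*sqrt(T)) = -0.14369807
d2 = d1 - sigma*sqrt(T) = -0.45369807
exp(-rT) = 0.95122942
N(d1) = 0.44286945; N(d2) = 0.32502308
C = S_0' * N(d1) - K * exp(-rT) * N(d2) = 26.45534180 * 0.44286945 - 30.5100 * 0.95122942 * 0.32502308 = 2.2834

Answer: Price = 2.2834


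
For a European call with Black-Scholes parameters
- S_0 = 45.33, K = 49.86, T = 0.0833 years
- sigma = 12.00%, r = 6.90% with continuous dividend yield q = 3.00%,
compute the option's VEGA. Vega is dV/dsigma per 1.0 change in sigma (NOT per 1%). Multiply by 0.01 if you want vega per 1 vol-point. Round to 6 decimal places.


d1 = -2.6390634310; d2 = -2.6736975183
phi(d1) = 0.0122618014; exp(-qT) = 0.9975041199; exp(-rT) = 0.9942687864
Vega = S * exp(-qT) * phi(d1) * sqrt(T) = 45.3300 * 0.9975041199 * 0.0122618014 * 0.2886173938 = 0.160021

Answer: Vega = 0.160021


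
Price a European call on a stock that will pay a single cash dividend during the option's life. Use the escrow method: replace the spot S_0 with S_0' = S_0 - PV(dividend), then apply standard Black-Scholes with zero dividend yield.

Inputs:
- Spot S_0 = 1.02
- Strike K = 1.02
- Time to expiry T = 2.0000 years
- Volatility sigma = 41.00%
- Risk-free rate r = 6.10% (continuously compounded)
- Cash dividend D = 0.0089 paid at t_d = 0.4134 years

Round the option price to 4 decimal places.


PV(D) = D * exp(-r * t_d) = 0.0089 * 0.97509790 = 0.00867837
S_0' = S_0 - PV(D) = 1.0200 - 0.00867837 = 1.01132163
d1 = (ln(S_0'/K) + (r + sigma^2/2)*T) / (sigma*sqrt(T)) = 0.48558470
d2 = d1 - sigma*sqrt(T) = -0.09424286
exp(-rT) = 0.88514837
N(d1) = 0.68636918; N(d2) = 0.46245812
C = S_0' * N(d1) - K * exp(-rT) * N(d2) = 1.01132163 * 0.68636918 - 1.0200 * 0.88514837 * 0.46245812 = 0.2766

Answer: Price = 0.2766


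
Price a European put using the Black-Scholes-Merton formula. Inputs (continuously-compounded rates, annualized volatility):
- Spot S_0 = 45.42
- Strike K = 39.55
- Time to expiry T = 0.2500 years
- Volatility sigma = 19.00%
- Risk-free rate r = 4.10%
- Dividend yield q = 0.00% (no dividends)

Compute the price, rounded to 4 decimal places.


d1 = (ln(S/K) + (r - q + 0.5*sigma^2) * T) / (sigma * sqrt(T)) = 1.61209834
d2 = d1 - sigma * sqrt(T) = 1.51709834
exp(-rT) = 0.98980235; exp(-qT) = 1.00000000
P = K * exp(-rT) * N(-d2) - S_0 * exp(-qT) * N(-d1)
N(-d1) = 0.05347027; N(-d2) = 0.06462093
P = 39.5500 * 0.98980235 * 0.06462093 - 45.4200 * 1.00000000 * 0.05347027 = 0.1011

Answer: Price = 0.1011


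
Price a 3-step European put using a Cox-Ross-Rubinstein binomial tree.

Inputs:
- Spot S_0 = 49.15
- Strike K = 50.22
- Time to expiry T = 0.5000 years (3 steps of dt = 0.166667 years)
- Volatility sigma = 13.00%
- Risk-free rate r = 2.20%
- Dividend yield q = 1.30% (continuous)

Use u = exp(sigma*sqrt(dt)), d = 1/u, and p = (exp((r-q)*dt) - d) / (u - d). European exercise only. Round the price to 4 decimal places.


dt = T/N = 0.166667
u = exp(sigma*sqrt(dt)) = 1.054506; d = 1/u = 0.948311
p = (exp((r-q)*dt) - d) / (u - d) = 0.500871
Discount per step: exp(-r*dt) = 0.996340
Stock lattice S(k, i) with i counting down-moves:
  k=0: S(0,0) = 49.1500
  k=1: S(1,0) = 51.8290; S(1,1) = 46.6095
  k=2: S(2,0) = 54.6539; S(2,1) = 49.1500; S(2,2) = 44.2003
  k=3: S(3,0) = 57.6329; S(3,1) = 51.8290; S(3,2) = 46.6095; S(3,3) = 41.9157
Terminal payoffs V(N, i) = max(K - S_T, 0):
  V(3,0) = 0.000000; V(3,1) = 0.000000; V(3,2) = 3.610491; V(3,3) = 8.304319
Backward induction: V(k, i) = exp(-r*dt) * [p * V(k+1, i) + (1-p) * V(k+1, i+1)].
  V(2,0) = exp(-r*dt) * [p*0.000000 + (1-p)*0.000000] = 0.000000
  V(2,1) = exp(-r*dt) * [p*0.000000 + (1-p)*3.610491] = 1.795506
  V(2,2) = exp(-r*dt) * [p*3.610491 + (1-p)*8.304319] = 5.931529
  V(1,0) = exp(-r*dt) * [p*0.000000 + (1-p)*1.795506] = 0.892910
  V(1,1) = exp(-r*dt) * [p*1.795506 + (1-p)*5.931529] = 3.845790
  V(0,0) = exp(-r*dt) * [p*0.892910 + (1-p)*3.845790] = 2.358116

Answer: Price = V(0,0) = 2.3581


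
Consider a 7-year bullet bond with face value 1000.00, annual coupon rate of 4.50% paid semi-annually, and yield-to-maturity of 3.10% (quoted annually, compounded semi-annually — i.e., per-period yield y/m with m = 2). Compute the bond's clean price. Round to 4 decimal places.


Coupon per period c = face * coupon_rate / m = 22.500000
Periods per year m = 2; per-period yield y/m = 0.015500
Number of cashflows N = 14
Cashflows (t years, CF_t, discount factor 1/(1+y/m)^(m*t), PV):
  t = 0.5000: CF_t = 22.500000, DF = 0.984737, PV = 22.156573
  t = 1.0000: CF_t = 22.500000, DF = 0.969706, PV = 21.818388
  t = 1.5000: CF_t = 22.500000, DF = 0.954905, PV = 21.485365
  t = 2.0000: CF_t = 22.500000, DF = 0.940330, PV = 21.157425
  t = 2.5000: CF_t = 22.500000, DF = 0.925977, PV = 20.834490
  t = 3.0000: CF_t = 22.500000, DF = 0.911844, PV = 20.516485
  t = 3.5000: CF_t = 22.500000, DF = 0.897926, PV = 20.203333
  t = 4.0000: CF_t = 22.500000, DF = 0.884220, PV = 19.894961
  t = 4.5000: CF_t = 22.500000, DF = 0.870724, PV = 19.591296
  t = 5.0000: CF_t = 22.500000, DF = 0.857434, PV = 19.292266
  t = 5.5000: CF_t = 22.500000, DF = 0.844347, PV = 18.997800
  t = 6.0000: CF_t = 22.500000, DF = 0.831459, PV = 18.707829
  t = 6.5000: CF_t = 22.500000, DF = 0.818768, PV = 18.422283
  t = 7.0000: CF_t = 1022.500000, DF = 0.806271, PV = 824.412045
Price P = sum_t PV_t = 1087.490539

Answer: Price = 1087.4905


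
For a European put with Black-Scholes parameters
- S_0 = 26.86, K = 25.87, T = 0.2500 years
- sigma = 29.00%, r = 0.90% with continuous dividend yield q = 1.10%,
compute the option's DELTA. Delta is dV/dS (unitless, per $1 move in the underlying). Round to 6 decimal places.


Answer: Delta = -0.370418

Derivation:
d1 = 0.3280461717; d2 = 0.1830461717
phi(d1) = 0.3780436255; exp(-qT) = 0.9972537778; exp(-rT) = 0.9977525294
N(-d1) = 0.3714383763
Delta = -exp(-qT) * N(-d1) = -0.9972537778 * 0.3714383763 = -0.370418


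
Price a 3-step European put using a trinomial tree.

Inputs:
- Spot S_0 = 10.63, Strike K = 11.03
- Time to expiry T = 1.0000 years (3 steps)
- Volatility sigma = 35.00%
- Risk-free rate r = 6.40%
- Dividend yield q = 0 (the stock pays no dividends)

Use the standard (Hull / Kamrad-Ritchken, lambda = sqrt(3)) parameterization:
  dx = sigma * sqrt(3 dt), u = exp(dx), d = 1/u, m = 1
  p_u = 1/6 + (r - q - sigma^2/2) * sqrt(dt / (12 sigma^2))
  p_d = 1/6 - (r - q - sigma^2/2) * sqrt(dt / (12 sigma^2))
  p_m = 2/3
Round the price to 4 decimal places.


Answer: Price = V(0,0) = 1.2565

Derivation:
dt = T/N = 0.333333; dx = sigma*sqrt(3*dt) = 0.350000
u = exp(dx) = 1.419068; d = 1/u = 0.704688
p_u = 0.167976, p_m = 0.666667, p_d = 0.165357
Discount per step: exp(-r*dt) = 0.978893
Stock lattice S(k, j) with j the centered position index:
  k=0: S(0,+0) = 10.6300
  k=1: S(1,-1) = 7.4908; S(1,+0) = 10.6300; S(1,+1) = 15.0847
  k=2: S(2,-2) = 5.2787; S(2,-1) = 7.4908; S(2,+0) = 10.6300; S(2,+1) = 15.0847; S(2,+2) = 21.4062
  k=3: S(3,-3) = 3.7198; S(3,-2) = 5.2787; S(3,-1) = 7.4908; S(3,+0) = 10.6300; S(3,+1) = 15.0847; S(3,+2) = 21.4062; S(3,+3) = 30.3768
Terminal payoffs V(N, j) = max(K - S_T, 0):
  V(3,-3) = 7.310162; V(3,-2) = 5.751298; V(3,-1) = 3.539166; V(3,+0) = 0.400000; V(3,+1) = 0.000000; V(3,+2) = 0.000000; V(3,+3) = 0.000000
Backward induction: V(k, j) = exp(-r*dt) * [p_u * V(k+1, j+1) + p_m * V(k+1, j) + p_d * V(k+1, j-1)]
  V(2,-2) = exp(-r*dt) * [p_u*3.539166 + p_m*5.751298 + p_d*7.310162] = 5.518489
  V(2,-1) = exp(-r*dt) * [p_u*0.400000 + p_m*3.539166 + p_d*5.751298] = 3.306359
  V(2,+0) = exp(-r*dt) * [p_u*0.000000 + p_m*0.400000 + p_d*3.539166] = 0.833912
  V(2,+1) = exp(-r*dt) * [p_u*0.000000 + p_m*0.000000 + p_d*0.400000] = 0.064747
  V(2,+2) = exp(-r*dt) * [p_u*0.000000 + p_m*0.000000 + p_d*0.000000] = 0.000000
  V(1,-1) = exp(-r*dt) * [p_u*0.833912 + p_m*3.306359 + p_d*5.518489] = 3.188095
  V(1,+0) = exp(-r*dt) * [p_u*0.064747 + p_m*0.833912 + p_d*3.306359] = 1.090043
  V(1,+1) = exp(-r*dt) * [p_u*0.000000 + p_m*0.064747 + p_d*0.833912] = 0.177236
  V(0,+0) = exp(-r*dt) * [p_u*0.177236 + p_m*1.090043 + p_d*3.188095] = 1.256547


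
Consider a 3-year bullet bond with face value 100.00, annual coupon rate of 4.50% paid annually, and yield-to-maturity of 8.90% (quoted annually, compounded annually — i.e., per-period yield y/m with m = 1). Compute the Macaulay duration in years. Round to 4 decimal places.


Answer: Macaulay duration = 2.8643 years

Derivation:
Coupon per period c = face * coupon_rate / m = 4.500000
Periods per year m = 1; per-period yield y/m = 0.089000
Number of cashflows N = 3
Cashflows (t years, CF_t, discount factor 1/(1+y/m)^(m*t), PV):
  t = 1.0000: CF_t = 4.500000, DF = 0.918274, PV = 4.132231
  t = 2.0000: CF_t = 4.500000, DF = 0.843226, PV = 3.794519
  t = 3.0000: CF_t = 104.500000, DF = 0.774313, PV = 80.915673
Price P = sum_t PV_t = 88.842424
Macaulay numerator sum_t t * PV_t:
  t * PV_t at t = 1.0000: 4.132231
  t * PV_t at t = 2.0000: 7.589038
  t * PV_t at t = 3.0000: 242.747019
Macaulay duration D = (sum_t t * PV_t) / P = 254.468289 / 88.842424 = 2.864265


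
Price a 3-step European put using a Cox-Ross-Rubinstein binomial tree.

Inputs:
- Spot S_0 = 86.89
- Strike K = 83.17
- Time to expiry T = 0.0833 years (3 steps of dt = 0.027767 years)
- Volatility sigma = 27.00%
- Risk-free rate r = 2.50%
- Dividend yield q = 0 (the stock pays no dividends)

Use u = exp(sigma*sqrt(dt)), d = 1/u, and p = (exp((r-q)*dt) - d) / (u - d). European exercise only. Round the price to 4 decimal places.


dt = T/N = 0.027767
u = exp(sigma*sqrt(dt)) = 1.046018; d = 1/u = 0.956006
p = (exp((r-q)*dt) - d) / (u - d) = 0.496469
Discount per step: exp(-r*dt) = 0.999306
Stock lattice S(k, i) with i counting down-moves:
  k=0: S(0,0) = 86.8900
  k=1: S(1,0) = 90.8885; S(1,1) = 83.0674
  k=2: S(2,0) = 95.0711; S(2,1) = 86.8900; S(2,2) = 79.4129
  k=3: S(3,0) = 99.4461; S(3,1) = 90.8885; S(3,2) = 83.0674; S(3,3) = 75.9192
Terminal payoffs V(N, i) = max(K - S_T, 0):
  V(3,0) = 0.000000; V(3,1) = 0.000000; V(3,2) = 0.102631; V(3,3) = 7.250774
Backward induction: V(k, i) = exp(-r*dt) * [p * V(k+1, i) + (1-p) * V(k+1, i+1)].
  V(2,0) = exp(-r*dt) * [p*0.000000 + (1-p)*0.000000] = 0.000000
  V(2,1) = exp(-r*dt) * [p*0.000000 + (1-p)*0.102631] = 0.051642
  V(2,2) = exp(-r*dt) * [p*0.102631 + (1-p)*7.250774] = 3.699376
  V(1,0) = exp(-r*dt) * [p*0.000000 + (1-p)*0.051642] = 0.025985
  V(1,1) = exp(-r*dt) * [p*0.051642 + (1-p)*3.699376] = 1.887080
  V(0,0) = exp(-r*dt) * [p*0.025985 + (1-p)*1.887080] = 0.962436

Answer: Price = V(0,0) = 0.9624


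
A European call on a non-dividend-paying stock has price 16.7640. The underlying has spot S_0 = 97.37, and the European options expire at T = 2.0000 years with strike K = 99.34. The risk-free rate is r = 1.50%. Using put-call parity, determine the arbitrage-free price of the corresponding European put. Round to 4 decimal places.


Put-call parity: C - P = S_0 * exp(-qT) - K * exp(-rT).
S_0 * exp(-qT) = 97.3700 * 1.00000000 = 97.37000000
K * exp(-rT) = 99.3400 * 0.97044553 = 96.40405930
P = C - S*exp(-qT) + K*exp(-rT)
P = 16.7640 - 97.37000000 + 96.40405930 = 15.7981

Answer: Put price = 15.7981


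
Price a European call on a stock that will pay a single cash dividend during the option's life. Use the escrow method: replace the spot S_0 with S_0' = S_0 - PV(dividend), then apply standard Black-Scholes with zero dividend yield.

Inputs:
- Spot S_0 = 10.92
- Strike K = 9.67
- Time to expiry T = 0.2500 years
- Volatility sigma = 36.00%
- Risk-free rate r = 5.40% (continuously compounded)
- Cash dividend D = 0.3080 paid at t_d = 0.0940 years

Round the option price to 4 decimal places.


Answer: Price = 1.3819

Derivation:
PV(D) = D * exp(-r * t_d) = 0.3080 * 0.99493686 = 0.30644055
S_0' = S_0 - PV(D) = 10.9200 - 0.30644055 = 10.61355945
d1 = (ln(S_0'/K) + (r + sigma^2/2)*T) / (sigma*sqrt(T)) = 0.68224482
d2 = d1 - sigma*sqrt(T) = 0.50224482
exp(-rT) = 0.98659072
N(d1) = 0.75245792; N(d2) = 0.69225234
C = S_0' * N(d1) - K * exp(-rT) * N(d2) = 10.61355945 * 0.75245792 - 9.6700 * 0.98659072 * 0.69225234 = 1.3819


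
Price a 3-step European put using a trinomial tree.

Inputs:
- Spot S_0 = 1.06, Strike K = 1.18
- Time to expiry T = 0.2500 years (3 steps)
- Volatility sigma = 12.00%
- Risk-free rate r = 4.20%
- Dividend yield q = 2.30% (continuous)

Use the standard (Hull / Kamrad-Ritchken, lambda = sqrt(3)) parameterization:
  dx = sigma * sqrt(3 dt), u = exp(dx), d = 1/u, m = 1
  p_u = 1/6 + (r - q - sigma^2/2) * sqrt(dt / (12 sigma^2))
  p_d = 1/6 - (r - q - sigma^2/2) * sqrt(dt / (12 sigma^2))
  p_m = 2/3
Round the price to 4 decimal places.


Answer: Price = V(0,0) = 0.1151

Derivation:
dt = T/N = 0.083333; dx = sigma*sqrt(3*dt) = 0.060000
u = exp(dx) = 1.061837; d = 1/u = 0.941765
p_u = 0.174861, p_m = 0.666667, p_d = 0.158472
Discount per step: exp(-r*dt) = 0.996506
Stock lattice S(k, j) with j the centered position index:
  k=0: S(0,+0) = 1.0600
  k=1: S(1,-1) = 0.9983; S(1,+0) = 1.0600; S(1,+1) = 1.1255
  k=2: S(2,-2) = 0.9401; S(2,-1) = 0.9983; S(2,+0) = 1.0600; S(2,+1) = 1.1255; S(2,+2) = 1.1951
  k=3: S(3,-3) = 0.8854; S(3,-2) = 0.9401; S(3,-1) = 0.9983; S(3,+0) = 1.0600; S(3,+1) = 1.1255; S(3,+2) = 1.1951; S(3,+3) = 1.2691
Terminal payoffs V(N, j) = max(K - S_T, 0):
  V(3,-3) = 0.294614; V(3,-2) = 0.239864; V(3,-1) = 0.181730; V(3,+0) = 0.120000; V(3,+1) = 0.054453; V(3,+2) = 0.000000; V(3,+3) = 0.000000
Backward induction: V(k, j) = exp(-r*dt) * [p_u * V(k+1, j+1) + p_m * V(k+1, j) + p_d * V(k+1, j-1)]
  V(2,-2) = exp(-r*dt) * [p_u*0.181730 + p_m*0.239864 + p_d*0.294614] = 0.237542
  V(2,-1) = exp(-r*dt) * [p_u*0.120000 + p_m*0.181730 + p_d*0.239864] = 0.179519
  V(2,+0) = exp(-r*dt) * [p_u*0.054453 + p_m*0.120000 + p_d*0.181730] = 0.117907
  V(2,+1) = exp(-r*dt) * [p_u*0.000000 + p_m*0.054453 + p_d*0.120000] = 0.055126
  V(2,+2) = exp(-r*dt) * [p_u*0.000000 + p_m*0.000000 + p_d*0.054453] = 0.008599
  V(1,-1) = exp(-r*dt) * [p_u*0.117907 + p_m*0.179519 + p_d*0.237542] = 0.177319
  V(1,+0) = exp(-r*dt) * [p_u*0.055126 + p_m*0.117907 + p_d*0.179519] = 0.116285
  V(1,+1) = exp(-r*dt) * [p_u*0.008599 + p_m*0.055126 + p_d*0.117907] = 0.056740
  V(0,+0) = exp(-r*dt) * [p_u*0.056740 + p_m*0.116285 + p_d*0.177319] = 0.115142


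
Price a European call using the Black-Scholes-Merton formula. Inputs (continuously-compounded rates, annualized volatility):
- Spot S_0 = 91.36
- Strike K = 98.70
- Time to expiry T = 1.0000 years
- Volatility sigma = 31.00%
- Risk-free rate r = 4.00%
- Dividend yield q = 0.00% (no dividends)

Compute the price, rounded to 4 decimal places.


Answer: Price = 9.8145

Derivation:
d1 = (ln(S/K) + (r - q + 0.5*sigma^2) * T) / (sigma * sqrt(T)) = 0.03475097
d2 = d1 - sigma * sqrt(T) = -0.27524903
exp(-rT) = 0.96078944; exp(-qT) = 1.00000000
C = S_0 * exp(-qT) * N(d1) - K * exp(-rT) * N(d2)
N(d1) = 0.51386084; N(d2) = 0.39156246
C = 91.3600 * 1.00000000 * 0.51386084 - 98.7000 * 0.96078944 * 0.39156246 = 9.8145


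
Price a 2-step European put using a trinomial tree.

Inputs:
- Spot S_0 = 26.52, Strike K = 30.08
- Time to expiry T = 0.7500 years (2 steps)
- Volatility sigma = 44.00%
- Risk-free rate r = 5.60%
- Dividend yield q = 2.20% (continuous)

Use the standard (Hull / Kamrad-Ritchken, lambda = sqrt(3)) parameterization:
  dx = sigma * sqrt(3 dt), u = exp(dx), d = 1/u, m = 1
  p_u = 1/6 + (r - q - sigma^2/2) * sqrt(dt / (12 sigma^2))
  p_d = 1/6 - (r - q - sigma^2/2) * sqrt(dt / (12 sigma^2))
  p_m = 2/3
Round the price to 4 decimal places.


Answer: Price = V(0,0) = 5.6962

Derivation:
dt = T/N = 0.375000; dx = sigma*sqrt(3*dt) = 0.466690
u = exp(dx) = 1.594708; d = 1/u = 0.627074
p_u = 0.141436, p_m = 0.666667, p_d = 0.191898
Discount per step: exp(-r*dt) = 0.979219
Stock lattice S(k, j) with j the centered position index:
  k=0: S(0,+0) = 26.5200
  k=1: S(1,-1) = 16.6300; S(1,+0) = 26.5200; S(1,+1) = 42.2916
  k=2: S(2,-2) = 10.4282; S(2,-1) = 16.6300; S(2,+0) = 26.5200; S(2,+1) = 42.2916; S(2,+2) = 67.4428
Terminal payoffs V(N, j) = max(K - S_T, 0):
  V(2,-2) = 19.651753; V(2,-1) = 13.449993; V(2,+0) = 3.560000; V(2,+1) = 0.000000; V(2,+2) = 0.000000
Backward induction: V(k, j) = exp(-r*dt) * [p_u * V(k+1, j+1) + p_m * V(k+1, j) + p_d * V(k+1, j-1)]
  V(1,-1) = exp(-r*dt) * [p_u*3.560000 + p_m*13.449993 + p_d*19.651753] = 12.966129
  V(1,+0) = exp(-r*dt) * [p_u*0.000000 + p_m*3.560000 + p_d*13.449993] = 4.851397
  V(1,+1) = exp(-r*dt) * [p_u*0.000000 + p_m*0.000000 + p_d*3.560000] = 0.668959
  V(0,+0) = exp(-r*dt) * [p_u*0.668959 + p_m*4.851397 + p_d*12.966129] = 5.696163


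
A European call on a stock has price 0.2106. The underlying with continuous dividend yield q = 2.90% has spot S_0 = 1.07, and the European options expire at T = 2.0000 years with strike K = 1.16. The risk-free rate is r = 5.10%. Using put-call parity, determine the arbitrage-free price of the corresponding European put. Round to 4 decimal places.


Answer: Put price = 0.2484

Derivation:
Put-call parity: C - P = S_0 * exp(-qT) - K * exp(-rT).
S_0 * exp(-qT) = 1.0700 * 0.94364995 = 1.00970544
K * exp(-rT) = 1.1600 * 0.90302955 = 1.04751428
P = C - S*exp(-qT) + K*exp(-rT)
P = 0.2106 - 1.00970544 + 1.04751428 = 0.2484


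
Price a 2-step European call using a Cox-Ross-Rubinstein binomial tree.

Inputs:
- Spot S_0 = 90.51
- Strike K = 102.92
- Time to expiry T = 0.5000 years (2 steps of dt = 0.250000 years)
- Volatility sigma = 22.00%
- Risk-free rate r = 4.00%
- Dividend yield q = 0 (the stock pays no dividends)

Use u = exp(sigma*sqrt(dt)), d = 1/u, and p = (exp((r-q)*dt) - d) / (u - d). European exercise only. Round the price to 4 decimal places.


Answer: Price = V(0,0) = 2.5951

Derivation:
dt = T/N = 0.250000
u = exp(sigma*sqrt(dt)) = 1.116278; d = 1/u = 0.895834
p = (exp((r-q)*dt) - d) / (u - d) = 0.518118
Discount per step: exp(-r*dt) = 0.990050
Stock lattice S(k, i) with i counting down-moves:
  k=0: S(0,0) = 90.5100
  k=1: S(1,0) = 101.0343; S(1,1) = 81.0819
  k=2: S(2,0) = 112.7824; S(2,1) = 90.5100; S(2,2) = 72.6360
Terminal payoffs V(N, i) = max(S_T - K, 0):
  V(2,0) = 9.862405; V(2,1) = 0.000000; V(2,2) = 0.000000
Backward induction: V(k, i) = exp(-r*dt) * [p * V(k+1, i) + (1-p) * V(k+1, i+1)].
  V(1,0) = exp(-r*dt) * [p*9.862405 + (1-p)*0.000000] = 5.059048
  V(1,1) = exp(-r*dt) * [p*0.000000 + (1-p)*0.000000] = 0.000000
  V(0,0) = exp(-r*dt) * [p*5.059048 + (1-p)*0.000000] = 2.595104


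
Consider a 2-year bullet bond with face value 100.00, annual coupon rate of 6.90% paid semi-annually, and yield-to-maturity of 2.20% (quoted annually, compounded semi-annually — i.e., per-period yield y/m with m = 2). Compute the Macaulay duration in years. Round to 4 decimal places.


Answer: Macaulay duration = 1.9069 years

Derivation:
Coupon per period c = face * coupon_rate / m = 3.450000
Periods per year m = 2; per-period yield y/m = 0.011000
Number of cashflows N = 4
Cashflows (t years, CF_t, discount factor 1/(1+y/m)^(m*t), PV):
  t = 0.5000: CF_t = 3.450000, DF = 0.989120, PV = 3.412463
  t = 1.0000: CF_t = 3.450000, DF = 0.978358, PV = 3.375334
  t = 1.5000: CF_t = 3.450000, DF = 0.967713, PV = 3.338610
  t = 2.0000: CF_t = 103.450000, DF = 0.957184, PV = 99.020673
Price P = sum_t PV_t = 109.147079
Macaulay numerator sum_t t * PV_t:
  t * PV_t at t = 0.5000: 1.706231
  t * PV_t at t = 1.0000: 3.375334
  t * PV_t at t = 1.5000: 5.007914
  t * PV_t at t = 2.0000: 198.041346
Macaulay duration D = (sum_t t * PV_t) / P = 208.130825 / 109.147079 = 1.906884
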